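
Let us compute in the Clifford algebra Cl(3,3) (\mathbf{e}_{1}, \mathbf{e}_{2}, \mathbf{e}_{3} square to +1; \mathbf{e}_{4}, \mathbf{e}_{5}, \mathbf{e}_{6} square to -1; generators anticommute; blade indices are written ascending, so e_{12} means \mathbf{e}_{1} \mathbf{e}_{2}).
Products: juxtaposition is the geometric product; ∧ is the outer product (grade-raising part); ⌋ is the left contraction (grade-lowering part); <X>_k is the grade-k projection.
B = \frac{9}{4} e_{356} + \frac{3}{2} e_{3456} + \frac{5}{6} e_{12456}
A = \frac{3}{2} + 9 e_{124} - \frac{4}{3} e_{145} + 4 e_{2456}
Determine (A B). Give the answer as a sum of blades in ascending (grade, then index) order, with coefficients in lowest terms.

step 1: -\frac{10}{3} e_{1} - 6 e_{23} + \frac{10}{9} e_{26} + \frac{15}{2} e_{56} + 2 e_{136} + 9 e_{234} + \frac{27}{8} e_{356} + 3 e_{1346} + \frac{9}{4} e_{3456} + \frac{27}{2} e_{12356} + \frac{5}{4} e_{12456} - \frac{81}{4} e_{123456}
Answer: -\frac{10}{3} e_{1} - 6 e_{23} + \frac{10}{9} e_{26} + \frac{15}{2} e_{56} + 2 e_{136} + 9 e_{234} + \frac{27}{8} e_{356} + 3 e_{1346} + \frac{9}{4} e_{3456} + \frac{27}{2} e_{12356} + \frac{5}{4} e_{12456} - \frac{81}{4} e_{123456}


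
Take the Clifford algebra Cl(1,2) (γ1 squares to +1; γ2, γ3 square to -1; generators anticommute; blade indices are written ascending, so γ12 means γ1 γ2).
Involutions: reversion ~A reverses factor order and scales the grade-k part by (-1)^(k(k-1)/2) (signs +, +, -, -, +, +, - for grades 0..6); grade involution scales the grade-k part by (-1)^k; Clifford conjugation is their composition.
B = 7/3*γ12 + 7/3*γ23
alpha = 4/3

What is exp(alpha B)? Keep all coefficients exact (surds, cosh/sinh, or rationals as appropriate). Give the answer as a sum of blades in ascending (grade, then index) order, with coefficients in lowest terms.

B^2 term by term: the squares give (7/3)^2*(γ12)^2 + (7/3)^2*(γ23)^2 = 49/9*(+1) + 49/9*(-1) = 0 (each basis 2-blade squares to minus the product of its generators' squares); cross terms between blades sharing an index anticommute and cancel. So B^2 = 0.
B^2 = 0, and the exponential is exactly linear here: exp(alpha B) = 1 + alpha B (parabolic case).
Answer: 1 + 28/9*γ12 + 28/9*γ23


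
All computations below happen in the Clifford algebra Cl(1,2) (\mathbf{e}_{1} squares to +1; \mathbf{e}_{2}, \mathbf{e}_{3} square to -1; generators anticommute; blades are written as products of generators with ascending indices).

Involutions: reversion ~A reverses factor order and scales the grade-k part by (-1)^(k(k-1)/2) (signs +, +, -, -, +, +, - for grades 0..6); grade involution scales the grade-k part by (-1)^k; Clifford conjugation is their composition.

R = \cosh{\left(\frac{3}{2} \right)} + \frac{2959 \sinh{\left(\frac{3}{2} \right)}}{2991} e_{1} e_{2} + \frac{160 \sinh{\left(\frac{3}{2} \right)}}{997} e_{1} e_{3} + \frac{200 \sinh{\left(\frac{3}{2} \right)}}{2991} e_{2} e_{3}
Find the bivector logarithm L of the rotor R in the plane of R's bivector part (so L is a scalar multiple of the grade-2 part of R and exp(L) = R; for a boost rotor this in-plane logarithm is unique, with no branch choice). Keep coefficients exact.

The scalar part of R is \cosh{\left(\frac{3}{2} \right)}, giving the rapidity magnitude (cosh is even); the bivector part supplies orientation, its quotient by sinh of the rapidity is the plane, and L = rapidity * plane — unique in that plane, since flipping both signs leaves L unchanged.
Concretely: cosh(rapidity) = \cosh{\left(\frac{3}{2} \right)} gives rapidity = ±\frac{3}{2}, and since rapidity/sinh(rapidity) is even the sign is immaterial: L = (rapidity/sinh(rapidity)) * <R>_2 = (\frac{3}{2 \sinh{\left(\frac{3}{2} \right)}}) * <R>_2.
Answer: \frac{2959}{1994} e_{1} e_{2} + \frac{240}{997} e_{1} e_{3} + \frac{100}{997} e_{2} e_{3}


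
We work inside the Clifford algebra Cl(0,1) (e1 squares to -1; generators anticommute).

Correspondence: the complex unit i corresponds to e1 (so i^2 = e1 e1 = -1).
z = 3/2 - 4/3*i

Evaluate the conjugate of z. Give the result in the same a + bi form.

In blades: z = 3/2 - 4/3*e1.
Conjugation here is Clifford conjugation: the scalar is fixed and the grade-1 and grade-2 blades all flip sign, giving 3/2 + 4/3*e1; translating back:
Answer: 3/2 + 4/3*i


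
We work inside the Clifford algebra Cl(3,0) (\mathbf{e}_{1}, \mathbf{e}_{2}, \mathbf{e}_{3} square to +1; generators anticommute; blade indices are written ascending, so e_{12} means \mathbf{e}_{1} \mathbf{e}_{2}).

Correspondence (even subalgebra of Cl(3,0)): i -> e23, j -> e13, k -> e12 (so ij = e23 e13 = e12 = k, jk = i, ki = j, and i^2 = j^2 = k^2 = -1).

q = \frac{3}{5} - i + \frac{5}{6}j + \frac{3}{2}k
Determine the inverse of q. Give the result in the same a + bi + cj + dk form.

In blades: q = \frac{3}{5} + \frac{3}{2} e_{12} + \frac{5}{6} e_{13} - e_{23}.
With qbar = \frac{3}{5} - \frac{3}{2} e_{12} - \frac{5}{6} e_{13} + e_{23} (scalar fixed, mapped units negated), q qbar = \frac{1937}{450} (the sum of squared coefficients), so q^-1 = qbar / (\frac{1937}{450}) = \frac{270}{1937} - \frac{675}{1937} e_{12} - \frac{375}{1937} e_{13} + \frac{450}{1937} e_{23}; translating back:
Answer: \frac{270}{1937} + \frac{450}{1937}i - \frac{375}{1937}j - \frac{675}{1937}k


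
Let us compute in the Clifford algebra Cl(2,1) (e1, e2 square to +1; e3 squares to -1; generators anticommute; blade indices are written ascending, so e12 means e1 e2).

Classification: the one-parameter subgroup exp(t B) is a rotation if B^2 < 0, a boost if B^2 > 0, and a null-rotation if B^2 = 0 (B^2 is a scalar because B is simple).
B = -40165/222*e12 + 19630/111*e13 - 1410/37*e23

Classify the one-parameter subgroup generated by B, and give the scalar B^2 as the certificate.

B^2 term by term: the squares give (-40165/222)^2*(e12)^2 + (19630/111)^2*(e13)^2 + (-1410/37)^2*(e23)^2 = 1613227225/49284*(-1) + 385336900/12321*(+1) + 1988100/1369*(+1) = -25/4 (each basis 2-blade squares to minus the product of its generators' squares); cross terms between blades sharing an index anticommute and cancel. So B^2 = -25/4.
Answer: rotation, certificate B^2 = -25/4. Why this suffices: the scalar -25/4 survives any versor conjugation, so its sign alone determines the class however B is presented.


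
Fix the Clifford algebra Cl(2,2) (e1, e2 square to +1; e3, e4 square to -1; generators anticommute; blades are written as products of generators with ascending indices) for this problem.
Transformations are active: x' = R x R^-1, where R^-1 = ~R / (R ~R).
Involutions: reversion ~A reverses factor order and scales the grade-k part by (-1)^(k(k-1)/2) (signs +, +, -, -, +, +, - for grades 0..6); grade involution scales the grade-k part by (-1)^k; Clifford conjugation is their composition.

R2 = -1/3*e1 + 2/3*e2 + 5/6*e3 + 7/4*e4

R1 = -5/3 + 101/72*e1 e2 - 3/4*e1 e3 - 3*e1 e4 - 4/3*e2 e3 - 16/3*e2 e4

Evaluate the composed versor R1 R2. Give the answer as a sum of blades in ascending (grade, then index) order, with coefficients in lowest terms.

Distribute over the terms of R2 (each basis-blade product reordered to ascending indices, repeated generators contracted through their squares):
R1 (-1/3*e1) = 5/9*e1 + 101/216*e2 - 1/4*e3 - e4 + 4/9*e1 e2 e3 + 16/9*e1 e2 e4
R1 (2/3*e2) = 101/108*e1 - 10/9*e2 + 8/9*e3 + 32/9*e4 + 1/2*e1 e2 e3 + 2*e1 e2 e4
R1 (5/6*e3) = 5/8*e1 + 10/9*e2 - 25/18*e3 + 505/432*e1 e2 e3 + 5/2*e1 e3 e4 + 40/9*e2 e3 e4
R1 (7/4*e4) = 21/4*e1 + 28/3*e2 - 35/12*e4 + 707/288*e1 e2 e4 - 21/16*e1 e3 e4 - 7/3*e2 e3 e4
Summing the partial products and collecting blades:
Answer: 1591/216*e1 + 2117/216*e2 - 3/4*e3 - 13/36*e4 + 913/432*e1 e2 e3 + 1795/288*e1 e2 e4 + 19/16*e1 e3 e4 + 19/9*e2 e3 e4


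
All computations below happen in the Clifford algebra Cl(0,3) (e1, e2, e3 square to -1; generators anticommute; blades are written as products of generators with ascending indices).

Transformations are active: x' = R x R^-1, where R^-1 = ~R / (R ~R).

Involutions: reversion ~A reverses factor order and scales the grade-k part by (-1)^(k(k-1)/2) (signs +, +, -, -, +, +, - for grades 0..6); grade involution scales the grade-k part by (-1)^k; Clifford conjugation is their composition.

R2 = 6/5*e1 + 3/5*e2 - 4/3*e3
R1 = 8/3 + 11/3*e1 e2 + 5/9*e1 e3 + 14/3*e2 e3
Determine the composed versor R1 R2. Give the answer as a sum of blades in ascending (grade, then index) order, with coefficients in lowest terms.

Distribute over the terms of R2 (each basis-blade product reordered to ascending indices, repeated generators contracted through their squares):
R1 (6/5*e1) = 16/5*e1 + 22/5*e2 + 2/3*e3 + 28/5*e1 e2 e3
R1 (3/5*e2) = -11/5*e1 + 8/5*e2 + 14/5*e3 - 1/3*e1 e2 e3
R1 (-4/3*e3) = 20/27*e1 + 56/9*e2 - 32/9*e3 - 44/9*e1 e2 e3
Summing the partial products and collecting blades:
Answer: 47/27*e1 + 110/9*e2 - 4/45*e3 + 17/45*e1 e2 e3


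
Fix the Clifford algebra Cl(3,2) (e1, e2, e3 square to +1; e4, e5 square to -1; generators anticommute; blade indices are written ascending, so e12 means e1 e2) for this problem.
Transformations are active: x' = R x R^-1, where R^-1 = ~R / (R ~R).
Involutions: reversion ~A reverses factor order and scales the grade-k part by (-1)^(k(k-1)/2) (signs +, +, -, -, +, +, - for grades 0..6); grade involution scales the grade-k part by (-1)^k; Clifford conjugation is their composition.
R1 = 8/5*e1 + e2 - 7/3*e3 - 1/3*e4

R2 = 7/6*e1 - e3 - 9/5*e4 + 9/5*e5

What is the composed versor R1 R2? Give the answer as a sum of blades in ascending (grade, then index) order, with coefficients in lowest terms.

Distribute over the terms of R1 (each basis-blade product reordered to ascending indices, repeated generators contracted through their squares):
(8/5*e1) R2 = 28/15 - 8/5*e13 - 72/25*e14 + 72/25*e15
(e2) R2 = -7/6*e12 - e23 - 9/5*e24 + 9/5*e25
(-7/3*e3) R2 = 7/3 + 49/18*e13 + 21/5*e34 - 21/5*e35
(-1/3*e4) R2 = -3/5 + 7/18*e14 - 1/3*e34 - 3/5*e45
Summing the partial products and collecting blades:
Answer: 18/5 - 7/6*e12 + 101/90*e13 - 1121/450*e14 + 72/25*e15 - e23 - 9/5*e24 + 9/5*e25 + 58/15*e34 - 21/5*e35 - 3/5*e45


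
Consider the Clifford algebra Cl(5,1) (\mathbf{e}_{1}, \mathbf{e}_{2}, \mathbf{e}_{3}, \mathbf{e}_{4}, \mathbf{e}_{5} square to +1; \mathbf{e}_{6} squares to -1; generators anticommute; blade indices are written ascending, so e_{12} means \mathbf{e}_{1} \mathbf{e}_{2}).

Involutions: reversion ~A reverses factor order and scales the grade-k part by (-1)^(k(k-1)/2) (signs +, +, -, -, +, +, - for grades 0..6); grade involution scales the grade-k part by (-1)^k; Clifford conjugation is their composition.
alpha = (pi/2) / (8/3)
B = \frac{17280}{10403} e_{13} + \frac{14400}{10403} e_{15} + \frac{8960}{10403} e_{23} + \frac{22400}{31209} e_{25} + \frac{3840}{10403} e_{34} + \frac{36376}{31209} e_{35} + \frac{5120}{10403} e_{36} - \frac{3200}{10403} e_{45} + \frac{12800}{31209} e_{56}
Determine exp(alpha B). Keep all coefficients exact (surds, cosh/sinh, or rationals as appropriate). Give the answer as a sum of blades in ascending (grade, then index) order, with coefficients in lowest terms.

B^2 term by term: the squares give (\frac{17280}{10403})^2*(e_{13})^2 + (\frac{14400}{10403})^2*(e_{15})^2 + (\frac{8960}{10403})^2*(e_{23})^2 + (\frac{22400}{31209})^2*(e_{25})^2 + (\frac{3840}{10403})^2*(e_{34})^2 + (\frac{36376}{31209})^2*(e_{35})^2 + (\frac{5120}{10403})^2*(e_{36})^2 + (-\frac{3200}{10403})^2*(e_{45})^2 + (\frac{12800}{31209})^2*(e_{56})^2 = \frac{298598400}{108222409}*(-1) + \frac{207360000}{108222409}*(-1) + \frac{80281600}{108222409}*(-1) + \frac{501760000}{974001681}*(-1) + \frac{14745600}{108222409}*(-1) + \frac{1323213376}{974001681}*(-1) + \frac{26214400}{108222409}*(+1) + \frac{10240000}{108222409}*(-1) + \frac{163840000}{974001681}*(+1) = -\frac{64}{9} (each basis 2-blade squares to minus the product of its generators' squares); cross terms between blades sharing an index anticommute and cancel; the commuting (index-disjoint) pairs give grade-4 terms 2*c*c'*(blade product), which cancel blade by blade — e_{1235}: -\frac{258048000}{108222409} + \frac{258048000}{108222409} = 0; e_{1345}: -\frac{110592000}{108222409} + \frac{110592000}{108222409} = 0; e_{1356}: \frac{147456000}{108222409} - \frac{147456000}{108222409} = 0; e_{2345}: -\frac{57344000}{108222409} + \frac{57344000}{108222409} = 0; e_{2356}: \frac{229376000}{324667227} - \frac{229376000}{324667227} = 0; e_{3456}: \frac{32768000}{108222409} - \frac{32768000}{108222409} = 0 — confirming B is simple. So B^2 = -\frac{64}{9}.
B^2 = -\frac{64}{9} — a negative square means the series sums to a rotation: l = \frac{8}{3}, alpha*l = \frac{\pi}{2}, so exp(alpha B) = cos(\frac{\pi}{2}) + (sin(\frac{\pi}{2})/(\frac{8}{3}))*B = 0 + (\frac{3}{8})*B.
Answer: \frac{6480}{10403} e_{13} + \frac{5400}{10403} e_{15} + \frac{3360}{10403} e_{23} + \frac{2800}{10403} e_{25} + \frac{1440}{10403} e_{34} + \frac{4547}{10403} e_{35} + \frac{1920}{10403} e_{36} - \frac{1200}{10403} e_{45} + \frac{1600}{10403} e_{56}


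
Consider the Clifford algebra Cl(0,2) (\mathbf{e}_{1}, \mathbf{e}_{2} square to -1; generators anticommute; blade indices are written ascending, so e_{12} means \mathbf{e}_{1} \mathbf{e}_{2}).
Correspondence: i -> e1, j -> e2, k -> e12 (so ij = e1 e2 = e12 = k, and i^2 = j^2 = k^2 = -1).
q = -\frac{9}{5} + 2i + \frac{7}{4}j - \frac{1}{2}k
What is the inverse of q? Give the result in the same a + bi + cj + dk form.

In blades: q = -\frac{9}{5} + 2 e_{1} + \frac{7}{4} e_{2} - \frac{1}{2} e_{12}.
With qbar = -\frac{9}{5} - 2 e_{1} - \frac{7}{4} e_{2} + \frac{1}{2} e_{12} (scalar fixed, mapped units negated), q qbar = \frac{4221}{400} (the sum of squared coefficients), so q^-1 = qbar / (\frac{4221}{400}) = -\frac{80}{469} - \frac{800}{4221} e_{1} - \frac{100}{603} e_{2} + \frac{200}{4221} e_{12}; translating back:
Answer: -\frac{80}{469} - \frac{800}{4221}i - \frac{100}{603}j + \frac{200}{4221}k


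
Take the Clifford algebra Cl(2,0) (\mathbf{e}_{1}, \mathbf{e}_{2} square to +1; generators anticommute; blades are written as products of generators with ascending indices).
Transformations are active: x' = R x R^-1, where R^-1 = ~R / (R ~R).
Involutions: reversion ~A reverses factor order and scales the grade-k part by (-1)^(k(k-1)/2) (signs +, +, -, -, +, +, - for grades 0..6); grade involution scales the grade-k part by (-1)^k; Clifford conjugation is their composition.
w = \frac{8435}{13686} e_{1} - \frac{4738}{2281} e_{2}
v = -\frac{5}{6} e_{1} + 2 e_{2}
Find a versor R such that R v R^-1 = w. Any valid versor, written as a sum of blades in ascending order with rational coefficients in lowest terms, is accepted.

Why this works: both vectors square to \frac{169}{36}, so q(v) = q(w) and R = v + w = -\frac{495}{2281} e_{1} - \frac{176}{2281} e_{2} carries v to w — its own direction survives, the complement (v - w)/2 flips.
Answer: -\frac{495}{2281} e_{1} - \frac{176}{2281} e_{2}


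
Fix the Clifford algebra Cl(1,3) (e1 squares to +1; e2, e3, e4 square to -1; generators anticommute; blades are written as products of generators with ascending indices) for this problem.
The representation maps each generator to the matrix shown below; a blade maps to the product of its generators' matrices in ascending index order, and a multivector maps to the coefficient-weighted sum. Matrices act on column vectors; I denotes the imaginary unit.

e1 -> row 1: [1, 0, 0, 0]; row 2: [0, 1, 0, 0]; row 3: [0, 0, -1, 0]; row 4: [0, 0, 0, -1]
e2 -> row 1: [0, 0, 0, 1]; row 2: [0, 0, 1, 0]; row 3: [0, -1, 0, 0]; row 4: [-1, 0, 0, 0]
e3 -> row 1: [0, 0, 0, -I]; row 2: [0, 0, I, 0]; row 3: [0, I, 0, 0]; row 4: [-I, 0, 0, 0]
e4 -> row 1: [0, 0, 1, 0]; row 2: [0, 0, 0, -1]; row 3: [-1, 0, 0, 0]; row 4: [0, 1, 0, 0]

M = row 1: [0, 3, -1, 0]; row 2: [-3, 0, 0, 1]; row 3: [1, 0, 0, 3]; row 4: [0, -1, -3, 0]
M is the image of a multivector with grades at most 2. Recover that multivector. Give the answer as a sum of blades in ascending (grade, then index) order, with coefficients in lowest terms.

Method: the blade images are trace-orthogonal — tr(rho(e_A) rho(e_B)^-1) = 4 if A = B and 0 otherwise — and rho(e_A)^-1 = (e_A)^2 * rho(e_A) with (e_A)^2 = +1 or -1, so the coefficient of e_A in the preimage is (e_A)^2 * tr(M rho(e_A))/4.
Nonzero projections over blades of grade <= 2: e4: (e4)^2 = -1, tr(M rho(e4)) = 4, coefficient -1; e2 e4: (e2 e4)^2 = -1, tr(M rho(e2 e4)) = -12, coefficient 3. Every other blade of grade <= 2 projects to 0.
Answer: -e4 + 3*e2 e4


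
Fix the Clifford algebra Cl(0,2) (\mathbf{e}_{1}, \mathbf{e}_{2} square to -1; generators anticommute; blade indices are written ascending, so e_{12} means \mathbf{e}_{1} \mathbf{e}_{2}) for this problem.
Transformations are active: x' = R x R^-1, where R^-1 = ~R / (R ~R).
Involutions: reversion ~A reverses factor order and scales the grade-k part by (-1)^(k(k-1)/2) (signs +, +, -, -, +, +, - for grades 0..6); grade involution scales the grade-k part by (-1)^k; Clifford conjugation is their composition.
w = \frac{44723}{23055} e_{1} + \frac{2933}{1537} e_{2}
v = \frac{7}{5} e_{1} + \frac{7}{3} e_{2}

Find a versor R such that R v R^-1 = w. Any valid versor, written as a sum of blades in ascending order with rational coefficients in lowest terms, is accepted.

Reasoning: v^2 = w^2 = -\frac{1666}{225} since conjugation preserves the quadratic form; R = v + w = \frac{15400}{4611} e_{1} + \frac{19558}{4611} e_{2} is then valid when invertible, keeping its own part and reversing (v - w)/2.
Answer: \frac{15400}{4611} e_{1} + \frac{19558}{4611} e_{2}


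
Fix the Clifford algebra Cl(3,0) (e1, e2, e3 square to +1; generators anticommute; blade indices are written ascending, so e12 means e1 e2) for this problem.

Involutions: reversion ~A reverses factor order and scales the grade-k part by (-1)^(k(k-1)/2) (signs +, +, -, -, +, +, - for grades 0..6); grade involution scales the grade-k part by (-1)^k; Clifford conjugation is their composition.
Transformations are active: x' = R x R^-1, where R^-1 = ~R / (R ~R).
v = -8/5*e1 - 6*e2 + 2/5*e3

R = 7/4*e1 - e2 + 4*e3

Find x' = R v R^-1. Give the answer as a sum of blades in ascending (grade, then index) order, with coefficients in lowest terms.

~R = 7/4*e1 - e2 + 4*e3, and R ~R = 321/16, so R^-1 = ~R / (321/16).
R v = 24/5 - 121/10*e12 + 71/10*e13 + 118/5*e23
Answer: 1304/535*e1 + 2954/535*e2 + 162/107*e3


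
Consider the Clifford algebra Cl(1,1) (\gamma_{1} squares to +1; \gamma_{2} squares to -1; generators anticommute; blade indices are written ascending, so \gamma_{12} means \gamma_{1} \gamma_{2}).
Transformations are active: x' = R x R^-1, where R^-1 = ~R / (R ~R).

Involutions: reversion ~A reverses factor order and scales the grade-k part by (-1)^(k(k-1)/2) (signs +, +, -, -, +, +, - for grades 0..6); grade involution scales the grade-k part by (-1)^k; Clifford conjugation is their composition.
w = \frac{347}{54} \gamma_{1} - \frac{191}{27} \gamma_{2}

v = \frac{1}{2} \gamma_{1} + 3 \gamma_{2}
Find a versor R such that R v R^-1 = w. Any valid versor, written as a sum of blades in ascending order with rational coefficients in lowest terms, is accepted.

The midline construction: v and w both square to -\frac{35}{4}, so reflecting in their sum \frac{187}{27} \gamma_{1} - \frac{110}{27} \gamma_{2} exchanges them.
Answer: \frac{187}{27} \gamma_{1} - \frac{110}{27} \gamma_{2}


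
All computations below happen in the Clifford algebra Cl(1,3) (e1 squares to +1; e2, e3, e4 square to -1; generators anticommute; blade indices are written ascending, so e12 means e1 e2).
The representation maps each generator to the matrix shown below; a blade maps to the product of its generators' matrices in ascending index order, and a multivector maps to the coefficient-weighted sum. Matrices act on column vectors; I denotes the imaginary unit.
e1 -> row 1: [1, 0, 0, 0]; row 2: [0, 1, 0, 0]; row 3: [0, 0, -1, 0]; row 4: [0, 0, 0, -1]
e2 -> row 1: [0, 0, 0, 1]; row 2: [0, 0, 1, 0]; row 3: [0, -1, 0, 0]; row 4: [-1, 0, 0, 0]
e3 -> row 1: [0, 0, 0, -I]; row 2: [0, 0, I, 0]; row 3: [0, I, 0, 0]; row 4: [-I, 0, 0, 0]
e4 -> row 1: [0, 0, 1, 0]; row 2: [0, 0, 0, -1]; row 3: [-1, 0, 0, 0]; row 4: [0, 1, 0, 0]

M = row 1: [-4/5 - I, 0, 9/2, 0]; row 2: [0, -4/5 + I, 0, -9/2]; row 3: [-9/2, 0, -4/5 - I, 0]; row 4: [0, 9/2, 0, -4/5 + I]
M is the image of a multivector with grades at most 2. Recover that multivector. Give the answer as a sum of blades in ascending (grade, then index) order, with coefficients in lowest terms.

Method: the blade images are trace-orthogonal — tr(rho(e_A) rho(e_B)^-1) = 4 if A = B and 0 otherwise — and rho(e_A)^-1 = (e_A)^2 * rho(e_A) with (e_A)^2 = +1 or -1, so the coefficient of e_A in the preimage is (e_A)^2 * tr(M rho(e_A))/4.
Nonzero projections over blades of grade <= 2: 1: (1)^2 = +1, tr(M 1) = -16/5, coefficient -4/5; e4: (e4)^2 = -1, tr(M rho(e4)) = -18, coefficient 9/2; e23: (e23)^2 = -1, tr(M rho(e23)) = -4, coefficient 1. Every other blade of grade <= 2 projects to 0.
Answer: -4/5 + 9/2*e4 + e23


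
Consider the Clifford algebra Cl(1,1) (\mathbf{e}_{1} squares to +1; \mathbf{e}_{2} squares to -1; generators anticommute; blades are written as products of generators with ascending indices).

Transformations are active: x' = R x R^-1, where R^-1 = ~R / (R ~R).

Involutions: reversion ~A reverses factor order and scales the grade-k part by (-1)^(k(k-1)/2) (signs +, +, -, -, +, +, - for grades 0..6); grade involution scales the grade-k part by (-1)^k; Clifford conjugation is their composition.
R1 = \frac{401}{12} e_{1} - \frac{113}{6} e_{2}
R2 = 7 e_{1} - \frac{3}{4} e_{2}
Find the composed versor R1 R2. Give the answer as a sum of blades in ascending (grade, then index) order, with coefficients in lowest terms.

Distribute over the terms of R1 (each basis-blade product reordered to ascending indices, repeated generators contracted through their squares):
(\frac{401}{12} e_{1}) R2 = \frac{2807}{12} - \frac{401}{16} e_{1} e_{2}
(-\frac{113}{6} e_{2}) R2 = -\frac{113}{8} + \frac{791}{6} e_{1} e_{2}
Summing the partial products and collecting blades:
Answer: \frac{5275}{24} + \frac{5125}{48} e_{1} e_{2}


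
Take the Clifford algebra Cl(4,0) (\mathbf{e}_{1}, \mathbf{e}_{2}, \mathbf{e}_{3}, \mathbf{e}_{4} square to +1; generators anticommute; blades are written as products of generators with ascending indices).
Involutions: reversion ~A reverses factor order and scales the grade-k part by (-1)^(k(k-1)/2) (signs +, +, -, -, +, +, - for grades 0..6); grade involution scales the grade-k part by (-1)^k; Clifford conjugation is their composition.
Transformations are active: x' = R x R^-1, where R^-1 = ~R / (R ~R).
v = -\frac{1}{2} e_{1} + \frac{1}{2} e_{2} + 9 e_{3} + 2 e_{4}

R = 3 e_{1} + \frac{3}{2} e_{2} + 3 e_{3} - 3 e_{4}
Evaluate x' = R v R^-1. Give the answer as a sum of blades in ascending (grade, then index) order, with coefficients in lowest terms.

~R = 3 e_{1} + \frac{3}{2} e_{2} + 3 e_{3} - 3 e_{4}, and R ~R = \frac{117}{4}, so R^-1 = ~R / (\frac{117}{4}).
R v = \frac{81}{4} + \frac{9}{4} e_{1} e_{2} + \frac{57}{2} e_{1} e_{3} + \frac{9}{2} e_{1} e_{4} + 12 e_{2} e_{3} + \frac{9}{2} e_{2} e_{4} + 33 e_{3} e_{4}
Answer: \frac{121}{26} e_{1} + \frac{41}{26} e_{2} - \frac{63}{13} e_{3} - \frac{80}{13} e_{4}


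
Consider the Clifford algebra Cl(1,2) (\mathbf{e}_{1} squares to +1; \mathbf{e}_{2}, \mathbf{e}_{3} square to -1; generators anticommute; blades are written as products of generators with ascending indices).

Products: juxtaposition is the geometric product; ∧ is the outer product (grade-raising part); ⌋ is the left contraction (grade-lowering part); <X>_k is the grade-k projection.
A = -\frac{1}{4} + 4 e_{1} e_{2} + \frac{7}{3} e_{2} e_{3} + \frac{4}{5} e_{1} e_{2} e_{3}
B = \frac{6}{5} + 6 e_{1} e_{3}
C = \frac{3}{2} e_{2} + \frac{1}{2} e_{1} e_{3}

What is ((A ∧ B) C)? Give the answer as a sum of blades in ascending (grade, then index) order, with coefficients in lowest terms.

step 1: -\frac{3}{10} + \frac{24}{5} e_{1} e_{2} - \frac{3}{2} e_{1} e_{3} + \frac{14}{5} e_{2} e_{3} + \frac{24}{25} e_{1} e_{2} e_{3}
step 2: -\frac{3}{4} - \frac{36}{5} e_{1} - \frac{93}{100} e_{2} + \frac{21}{5} e_{3} - \frac{7}{5} e_{1} e_{2} + \frac{129}{100} e_{1} e_{3} - \frac{12}{5} e_{2} e_{3} + \frac{9}{4} e_{1} e_{2} e_{3}
Answer: -\frac{3}{4} - \frac{36}{5} e_{1} - \frac{93}{100} e_{2} + \frac{21}{5} e_{3} - \frac{7}{5} e_{1} e_{2} + \frac{129}{100} e_{1} e_{3} - \frac{12}{5} e_{2} e_{3} + \frac{9}{4} e_{1} e_{2} e_{3}


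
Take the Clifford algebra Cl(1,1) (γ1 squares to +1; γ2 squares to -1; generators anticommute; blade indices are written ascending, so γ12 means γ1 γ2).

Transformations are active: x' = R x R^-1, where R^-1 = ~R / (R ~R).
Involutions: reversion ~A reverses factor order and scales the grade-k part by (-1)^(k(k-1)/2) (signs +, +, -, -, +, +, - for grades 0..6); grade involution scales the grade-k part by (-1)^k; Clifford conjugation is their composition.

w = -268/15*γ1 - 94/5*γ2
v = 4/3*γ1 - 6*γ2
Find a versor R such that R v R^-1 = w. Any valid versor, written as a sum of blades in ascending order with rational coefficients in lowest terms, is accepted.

Take R = v + w = -248/15*γ1 - 124/5*γ2. Because q(v) = q(w) = -308/9, conjugation by R sends v exactly to w.
Answer: -248/15*γ1 - 124/5*γ2


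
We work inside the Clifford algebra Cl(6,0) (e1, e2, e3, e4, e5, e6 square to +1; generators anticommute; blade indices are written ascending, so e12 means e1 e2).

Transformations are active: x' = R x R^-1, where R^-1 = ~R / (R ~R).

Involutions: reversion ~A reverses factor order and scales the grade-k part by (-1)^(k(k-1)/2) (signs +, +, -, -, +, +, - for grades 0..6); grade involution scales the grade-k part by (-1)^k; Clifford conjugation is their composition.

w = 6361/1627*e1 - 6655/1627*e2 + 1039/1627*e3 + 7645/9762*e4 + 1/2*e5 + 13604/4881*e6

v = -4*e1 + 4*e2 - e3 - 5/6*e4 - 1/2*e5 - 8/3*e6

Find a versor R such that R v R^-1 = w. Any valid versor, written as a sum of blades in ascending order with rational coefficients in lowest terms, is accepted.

Sketch: the shared square 739/18 makes R = v + w = -147/1627*e1 - 147/1627*e2 - 588/1627*e3 - 245/4881*e4 + 196/1627*e6 the natural versor; its sandwich fixes that direction, negates (v - w)/2, and sends v to w.
Answer: -147/1627*e1 - 147/1627*e2 - 588/1627*e3 - 245/4881*e4 + 196/1627*e6


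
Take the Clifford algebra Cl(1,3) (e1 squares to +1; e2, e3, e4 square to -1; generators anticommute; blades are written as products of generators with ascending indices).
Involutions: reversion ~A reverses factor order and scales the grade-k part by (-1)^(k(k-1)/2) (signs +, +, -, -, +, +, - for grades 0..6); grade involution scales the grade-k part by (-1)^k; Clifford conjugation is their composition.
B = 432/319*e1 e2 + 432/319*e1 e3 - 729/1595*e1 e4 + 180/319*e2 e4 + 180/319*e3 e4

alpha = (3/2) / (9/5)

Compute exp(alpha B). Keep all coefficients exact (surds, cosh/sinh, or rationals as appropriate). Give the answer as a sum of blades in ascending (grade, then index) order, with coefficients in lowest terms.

B^2 term by term: the squares give (432/319)^2*(e1 e2)^2 + (432/319)^2*(e1 e3)^2 + (-729/1595)^2*(e1 e4)^2 + (180/319)^2*(e2 e4)^2 + (180/319)^2*(e3 e4)^2 = 186624/101761*(+1) + 186624/101761*(+1) + 531441/2544025*(+1) + 32400/101761*(-1) + 32400/101761*(-1) = 81/25 (each basis 2-blade squares to minus the product of its generators' squares); cross terms between blades sharing an index anticommute and cancel; the commuting (index-disjoint) pairs give grade-4 terms 2*c*c'*(blade product), which cancel blade by blade — e1 e2 e3 e4: 155520/101761 - 155520/101761 = 0 — confirming B is simple. So B^2 = 81/25.
B^2 = 81/25 — B^2 > 0, so the exponential closes hyperbolically: l = 9/5, alpha*l = 3/2, so exp(alpha B) = cosh(3/2) + (sinh(3/2)/(9/5))*B = cosh(3/2) + (5*sinh(3/2)/9)*B.
Answer: cosh(3/2) + 240*sinh(3/2)/319*e1 e2 + 240*sinh(3/2)/319*e1 e3 - 81*sinh(3/2)/319*e1 e4 + 100*sinh(3/2)/319*e2 e4 + 100*sinh(3/2)/319*e3 e4


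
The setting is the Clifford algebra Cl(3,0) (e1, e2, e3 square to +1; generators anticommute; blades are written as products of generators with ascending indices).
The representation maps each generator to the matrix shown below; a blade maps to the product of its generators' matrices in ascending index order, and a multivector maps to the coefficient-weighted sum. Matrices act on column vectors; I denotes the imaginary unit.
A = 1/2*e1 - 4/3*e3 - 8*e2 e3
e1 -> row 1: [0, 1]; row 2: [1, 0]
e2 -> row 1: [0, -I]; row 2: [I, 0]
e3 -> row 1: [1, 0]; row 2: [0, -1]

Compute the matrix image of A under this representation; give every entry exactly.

Bivector images (products of the table entries): rho(e2 e3) = rho(e2)rho(e3) = row 1: [0, I]; row 2: [I, 0].
M = (1/2)*rho(e1) + (-4/3)*rho(e3) + (-8)*rho(e2 e3), summed entrywise:
Answer: row 1: [-4/3, 1/2 - 8*I]; row 2: [1/2 - 8*I, 4/3]


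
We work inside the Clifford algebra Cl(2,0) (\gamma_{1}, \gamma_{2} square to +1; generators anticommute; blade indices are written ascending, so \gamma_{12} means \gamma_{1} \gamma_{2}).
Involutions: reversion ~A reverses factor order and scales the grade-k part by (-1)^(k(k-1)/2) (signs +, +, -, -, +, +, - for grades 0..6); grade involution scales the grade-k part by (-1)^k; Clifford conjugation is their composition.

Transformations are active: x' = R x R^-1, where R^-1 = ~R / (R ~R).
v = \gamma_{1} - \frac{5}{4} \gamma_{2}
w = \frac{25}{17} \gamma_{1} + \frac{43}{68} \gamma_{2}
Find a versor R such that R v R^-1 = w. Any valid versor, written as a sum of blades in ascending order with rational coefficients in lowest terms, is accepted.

The midline construction: v and w both square to \frac{41}{16}, so reflecting in their sum \frac{42}{17} \gamma_{1} - \frac{21}{34} \gamma_{2} exchanges them.
Answer: \frac{42}{17} \gamma_{1} - \frac{21}{34} \gamma_{2}


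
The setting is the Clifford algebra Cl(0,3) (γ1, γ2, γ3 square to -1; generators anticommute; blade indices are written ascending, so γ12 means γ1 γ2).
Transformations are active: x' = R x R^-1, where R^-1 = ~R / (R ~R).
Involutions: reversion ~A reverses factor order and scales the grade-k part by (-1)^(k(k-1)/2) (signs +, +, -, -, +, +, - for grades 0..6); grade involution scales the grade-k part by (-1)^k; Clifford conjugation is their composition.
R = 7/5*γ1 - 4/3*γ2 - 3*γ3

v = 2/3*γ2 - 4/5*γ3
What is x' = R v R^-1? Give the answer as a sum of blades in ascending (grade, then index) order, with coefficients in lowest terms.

~R = 7/5*γ1 - 4/3*γ2 - 3*γ3, and R ~R = -2866/225, so R^-1 = ~R / (-2866/225).
R v = -68/45 + 14/15*γ12 - 28/25*γ13 + 46/15*γ23
Answer: 476/1433*γ1 - 4226/4299*γ2 + 632/7165*γ3


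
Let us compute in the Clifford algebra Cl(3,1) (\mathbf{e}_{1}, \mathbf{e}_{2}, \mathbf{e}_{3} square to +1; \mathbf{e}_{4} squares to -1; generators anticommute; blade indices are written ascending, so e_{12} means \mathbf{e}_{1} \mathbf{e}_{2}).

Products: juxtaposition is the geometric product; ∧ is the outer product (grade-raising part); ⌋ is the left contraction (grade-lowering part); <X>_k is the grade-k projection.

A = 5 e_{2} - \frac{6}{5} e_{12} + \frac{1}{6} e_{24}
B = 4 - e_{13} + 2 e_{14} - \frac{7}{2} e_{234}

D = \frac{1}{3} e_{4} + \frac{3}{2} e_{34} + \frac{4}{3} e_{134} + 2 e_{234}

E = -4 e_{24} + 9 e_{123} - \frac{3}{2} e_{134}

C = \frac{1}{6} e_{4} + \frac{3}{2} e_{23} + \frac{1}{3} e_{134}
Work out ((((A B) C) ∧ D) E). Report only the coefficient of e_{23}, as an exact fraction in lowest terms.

step 1: 20 e_{2} + \frac{7}{12} e_{3} - \frac{77}{15} e_{12} - \frac{6}{5} e_{23} + \frac{46}{15} e_{24} - \frac{35}{2} e_{34} + 5 e_{123} - 10 e_{124} + \frac{21}{5} e_{134} + \frac{1}{6} e_{1234}
step 2: \frac{16}{5} - \frac{40}{3} e_{1} - \frac{173}{120} e_{2} + \frac{395}{12} e_{3} + \frac{5}{3} e_{12} - \frac{42}{5} e_{13} - \frac{4}{9} e_{14} - \frac{10}{3} e_{23} + \frac{125}{4} e_{24} + \frac{1691}{360} e_{34} + \frac{179}{180} e_{123} - \frac{68}{9} e_{124} - 15 e_{134} + \frac{68}{45} e_{234} - \frac{35}{6} e_{1234}
step 3: \frac{16}{15} e_{4} - \frac{40}{9} e_{14} - \frac{173}{360} e_{24} + \frac{2839}{180} e_{34} + \frac{5}{9} e_{124} - \frac{278}{15} e_{134} + \frac{2251}{720} e_{234} - \frac{11833}{540} e_{1234}
step 4: \frac{535}{18} - \frac{9317}{360} e_{1} - \frac{13369}{360} e_{2} + \frac{1051}{180} e_{3} - \frac{11833}{60} e_{4} + \frac{32353}{1440} e_{12} - \frac{11617}{135} e_{13} + \frac{2251}{80} e_{14} + \frac{5603}{90} e_{23} + \frac{834}{5} e_{24} + 5 e_{34} - \frac{5873}{80} e_{123} - \frac{2839}{20} e_{124} - \frac{173}{40} e_{134} + 40 e_{234} - \frac{48}{5} e_{1234}
Answer: \frac{5603}{90}


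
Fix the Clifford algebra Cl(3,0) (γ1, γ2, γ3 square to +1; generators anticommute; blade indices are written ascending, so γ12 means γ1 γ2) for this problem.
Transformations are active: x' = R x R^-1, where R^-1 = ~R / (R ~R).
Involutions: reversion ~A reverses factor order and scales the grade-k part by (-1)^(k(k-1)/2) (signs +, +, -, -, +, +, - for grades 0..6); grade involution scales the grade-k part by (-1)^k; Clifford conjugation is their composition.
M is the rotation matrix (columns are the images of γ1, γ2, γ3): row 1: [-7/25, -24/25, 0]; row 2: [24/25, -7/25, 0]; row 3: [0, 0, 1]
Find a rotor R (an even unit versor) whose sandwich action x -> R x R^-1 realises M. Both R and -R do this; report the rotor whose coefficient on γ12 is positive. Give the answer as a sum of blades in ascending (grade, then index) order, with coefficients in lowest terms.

Method: write R = a + b12*γ12 + b13*γ13 + b23*γ23 with a^2 + b12^2 + b13^2 + b23^2 = 1 (so R^-1 = ~R). Expanding the columns R e_j ~R gives tr M = 4a^2 - 1 and, from the antisymmetric part, M21 - M12 = -4a*b12, M13 - M31 = 4a*b13, M32 - M23 = -4a*b23.
Here tr M = 11/25, so a^2 = (1 + tr M)/4 = 9/25 and a = ±3/5. Taking a = 3/5: M21 - M12 = 48/25, M13 - M31 = 0, M32 - M23 = 0, giving b12 = -4/5, b13 = 0, b23 = 0, i.e. R = 3/5 - 4/5*γ12.
Its γ12 coefficient is negative, so report the other preimage -R.
Answer: -3/5 + 4/5*γ12. Uniqueness: Spin(3) -> SO(3) maps R and -R to the same rotation of trace 11/25; fixing the sign of the γ12 coefficient removes the ambiguity.


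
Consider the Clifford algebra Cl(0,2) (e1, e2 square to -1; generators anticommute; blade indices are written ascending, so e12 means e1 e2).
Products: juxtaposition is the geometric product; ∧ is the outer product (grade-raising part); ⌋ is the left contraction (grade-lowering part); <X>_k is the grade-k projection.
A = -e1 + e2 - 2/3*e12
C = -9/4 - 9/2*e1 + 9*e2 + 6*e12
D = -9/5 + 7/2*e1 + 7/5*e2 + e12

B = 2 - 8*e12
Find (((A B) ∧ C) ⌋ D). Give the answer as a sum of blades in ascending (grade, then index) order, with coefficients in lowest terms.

step 1: -16/3 - 10*e1 - 6*e2 - 4/3*e12
step 2: 12 + 93/2*e1 - 69/2*e2 - 146*e12
step 3: 199/20 + 15/2*e1 - 297/10*e2 + 12*e12
Answer: 199/20 + 15/2*e1 - 297/10*e2 + 12*e12


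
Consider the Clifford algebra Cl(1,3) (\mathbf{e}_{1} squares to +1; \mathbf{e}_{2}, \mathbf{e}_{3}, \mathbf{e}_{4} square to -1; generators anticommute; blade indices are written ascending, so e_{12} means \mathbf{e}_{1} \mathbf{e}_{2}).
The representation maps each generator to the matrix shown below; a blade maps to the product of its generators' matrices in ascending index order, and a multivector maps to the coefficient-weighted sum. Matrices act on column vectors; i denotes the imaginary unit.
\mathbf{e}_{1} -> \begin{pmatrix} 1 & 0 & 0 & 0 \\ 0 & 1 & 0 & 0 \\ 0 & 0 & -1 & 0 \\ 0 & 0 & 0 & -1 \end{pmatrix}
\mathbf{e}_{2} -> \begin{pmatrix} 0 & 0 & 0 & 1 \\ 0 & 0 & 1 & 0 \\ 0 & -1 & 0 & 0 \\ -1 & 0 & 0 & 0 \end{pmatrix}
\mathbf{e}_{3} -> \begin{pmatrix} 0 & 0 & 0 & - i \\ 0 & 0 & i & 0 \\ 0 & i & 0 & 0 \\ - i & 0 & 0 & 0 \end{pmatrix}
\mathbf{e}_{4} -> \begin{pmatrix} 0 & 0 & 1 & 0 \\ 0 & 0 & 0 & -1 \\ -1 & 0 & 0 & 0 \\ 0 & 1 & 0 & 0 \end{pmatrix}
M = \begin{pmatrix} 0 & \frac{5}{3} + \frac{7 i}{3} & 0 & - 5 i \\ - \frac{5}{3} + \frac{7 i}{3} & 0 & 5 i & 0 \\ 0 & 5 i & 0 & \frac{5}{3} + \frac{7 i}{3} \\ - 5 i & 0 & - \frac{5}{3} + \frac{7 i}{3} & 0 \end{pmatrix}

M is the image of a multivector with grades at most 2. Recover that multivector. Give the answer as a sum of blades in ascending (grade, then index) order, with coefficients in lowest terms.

Method: the blade images are trace-orthogonal — tr(rho(e_A) rho(e_B)^-1) = 4 if A = B and 0 otherwise — and rho(e_A)^-1 = (e_A)^2 * rho(e_A) with (e_A)^2 = +1 or -1, so the coefficient of e_A in the preimage is (e_A)^2 * tr(M rho(e_A))/4.
Nonzero projections over blades of grade <= 2: e_{3}: (e_{3})^2 = -1, tr(M rho(e_{3})) = -20, coefficient 5; e_{24}: (e_{24})^2 = -1, tr(M rho(e_{24})) = - \frac{20}{3}, coefficient \frac{5}{3}; e_{34}: (e_{34})^2 = -1, tr(M rho(e_{34})) = \frac{28}{3}, coefficient -\frac{7}{3}. Every other blade of grade <= 2 projects to 0.
Answer: 5 e_{3} + \frac{5}{3} e_{24} - \frac{7}{3} e_{34}


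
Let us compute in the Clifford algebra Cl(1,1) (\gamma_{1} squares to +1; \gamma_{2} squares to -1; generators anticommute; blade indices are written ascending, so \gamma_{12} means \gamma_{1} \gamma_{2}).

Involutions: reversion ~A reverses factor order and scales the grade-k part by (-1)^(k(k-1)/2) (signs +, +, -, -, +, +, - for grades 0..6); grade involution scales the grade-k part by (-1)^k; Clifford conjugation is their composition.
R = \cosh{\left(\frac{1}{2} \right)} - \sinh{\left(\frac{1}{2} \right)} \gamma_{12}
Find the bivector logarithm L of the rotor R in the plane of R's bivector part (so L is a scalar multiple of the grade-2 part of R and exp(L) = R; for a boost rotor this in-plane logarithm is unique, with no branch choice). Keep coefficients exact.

The scalar part of R is \cosh{\left(\frac{1}{2} \right)}, which fixes the rapidity magnitude through cosh (cosh is even, so it cannot fix the sign — the bivector part carries that); dividing the bivector part by sinh of the rapidity gives the plane, and L = rapidity * plane, where the joint sign ambiguity of (rapidity, plane) cancels in the product.
Concretely: cosh(rapidity) = \cosh{\left(\frac{1}{2} \right)} gives rapidity = ±\frac{1}{2}, and since rapidity/sinh(rapidity) is even the sign is immaterial: L = (rapidity/sinh(rapidity)) * <R>_2 = (\frac{1}{2 \sinh{\left(\frac{1}{2} \right)}}) * <R>_2.
Answer: - \frac{1}{2} \gamma_{12}


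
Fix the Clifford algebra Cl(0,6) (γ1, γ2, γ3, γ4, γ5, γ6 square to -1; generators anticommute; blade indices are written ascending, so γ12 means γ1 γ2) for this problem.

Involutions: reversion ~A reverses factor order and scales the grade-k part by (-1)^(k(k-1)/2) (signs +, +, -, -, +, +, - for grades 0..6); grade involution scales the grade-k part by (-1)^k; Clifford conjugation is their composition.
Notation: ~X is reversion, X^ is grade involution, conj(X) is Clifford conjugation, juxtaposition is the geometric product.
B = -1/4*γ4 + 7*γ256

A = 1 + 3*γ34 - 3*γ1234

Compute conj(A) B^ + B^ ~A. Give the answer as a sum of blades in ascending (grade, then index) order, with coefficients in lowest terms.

first term: 3/4*γ3 + 1/4*γ4 + 3/4*γ123 - 7*γ256 - 21*γ13456 + 21*γ23456
second term: -3/4*γ3 + 1/4*γ4 - 3/4*γ123 - 7*γ256 + 21*γ13456 + 21*γ23456
Answer: 1/2*γ4 - 14*γ256 + 42*γ23456


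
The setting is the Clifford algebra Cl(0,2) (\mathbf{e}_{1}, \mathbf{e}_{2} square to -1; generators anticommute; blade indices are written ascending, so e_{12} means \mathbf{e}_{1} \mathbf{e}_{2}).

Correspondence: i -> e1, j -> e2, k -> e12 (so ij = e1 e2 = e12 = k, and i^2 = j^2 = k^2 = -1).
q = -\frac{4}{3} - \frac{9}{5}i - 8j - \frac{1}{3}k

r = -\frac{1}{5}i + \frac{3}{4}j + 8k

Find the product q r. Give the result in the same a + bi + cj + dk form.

In blades: q = -\frac{4}{3} - \frac{9}{5} e_{1} - 8 e_{2} - \frac{1}{3} e_{12}, r = -\frac{1}{5} e_{1} + \frac{3}{4} e_{2} + 8 e_{12}.
Distribute q over r term by term (generator squares from the signature, products reordered to ascending indices): (-\frac{4}{3})*r = \frac{4}{15} e_{1} - e_{2} - \frac{32}{3} e_{12}; (-\frac{9}{5} e_{1})*r = -\frac{9}{25} + \frac{72}{5} e_{2} - \frac{27}{20} e_{12}; (-8 e_{2})*r = 6 - 64 e_{1} - \frac{8}{5} e_{12}; (-\frac{1}{3} e_{12})*r = \frac{8}{3} + \frac{1}{4} e_{1} + \frac{1}{15} e_{2}.
Sum: \frac{623}{75} - \frac{3809}{60} e_{1} + \frac{202}{15} e_{2} - \frac{817}{60} e_{12}; translating back through the correspondence:
Answer: \frac{623}{75} - \frac{3809}{60}i + \frac{202}{15}j - \frac{817}{60}k
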